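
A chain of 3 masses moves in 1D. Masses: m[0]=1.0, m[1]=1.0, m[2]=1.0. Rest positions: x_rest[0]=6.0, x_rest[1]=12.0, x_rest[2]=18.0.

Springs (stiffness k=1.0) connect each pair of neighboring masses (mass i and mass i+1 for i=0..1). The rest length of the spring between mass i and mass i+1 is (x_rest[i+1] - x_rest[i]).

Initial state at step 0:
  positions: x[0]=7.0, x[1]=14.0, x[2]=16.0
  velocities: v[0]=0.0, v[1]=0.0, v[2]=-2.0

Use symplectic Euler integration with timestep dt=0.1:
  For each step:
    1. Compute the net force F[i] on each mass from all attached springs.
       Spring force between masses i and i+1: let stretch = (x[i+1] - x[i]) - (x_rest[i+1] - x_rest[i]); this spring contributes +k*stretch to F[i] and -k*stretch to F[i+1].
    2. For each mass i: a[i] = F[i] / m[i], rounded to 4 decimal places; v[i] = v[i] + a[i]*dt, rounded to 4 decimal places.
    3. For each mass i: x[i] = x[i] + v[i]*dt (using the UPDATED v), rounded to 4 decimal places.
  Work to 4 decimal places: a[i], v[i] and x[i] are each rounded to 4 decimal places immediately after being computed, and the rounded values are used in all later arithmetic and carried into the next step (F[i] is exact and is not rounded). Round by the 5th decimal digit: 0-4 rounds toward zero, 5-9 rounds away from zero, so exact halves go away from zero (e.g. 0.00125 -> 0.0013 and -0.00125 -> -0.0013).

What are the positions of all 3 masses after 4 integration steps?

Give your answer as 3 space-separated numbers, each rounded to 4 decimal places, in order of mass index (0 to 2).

Step 0: x=[7.0000 14.0000 16.0000] v=[0.0000 0.0000 -2.0000]
Step 1: x=[7.0100 13.9500 15.8400] v=[0.1000 -0.5000 -1.6000]
Step 2: x=[7.0294 13.8495 15.7211] v=[0.1940 -1.0050 -1.1890]
Step 3: x=[7.0570 13.6995 15.6435] v=[0.2760 -1.4999 -0.7762]
Step 4: x=[7.0910 13.5025 15.6064] v=[0.3403 -1.9698 -0.3706]

Answer: 7.0910 13.5025 15.6064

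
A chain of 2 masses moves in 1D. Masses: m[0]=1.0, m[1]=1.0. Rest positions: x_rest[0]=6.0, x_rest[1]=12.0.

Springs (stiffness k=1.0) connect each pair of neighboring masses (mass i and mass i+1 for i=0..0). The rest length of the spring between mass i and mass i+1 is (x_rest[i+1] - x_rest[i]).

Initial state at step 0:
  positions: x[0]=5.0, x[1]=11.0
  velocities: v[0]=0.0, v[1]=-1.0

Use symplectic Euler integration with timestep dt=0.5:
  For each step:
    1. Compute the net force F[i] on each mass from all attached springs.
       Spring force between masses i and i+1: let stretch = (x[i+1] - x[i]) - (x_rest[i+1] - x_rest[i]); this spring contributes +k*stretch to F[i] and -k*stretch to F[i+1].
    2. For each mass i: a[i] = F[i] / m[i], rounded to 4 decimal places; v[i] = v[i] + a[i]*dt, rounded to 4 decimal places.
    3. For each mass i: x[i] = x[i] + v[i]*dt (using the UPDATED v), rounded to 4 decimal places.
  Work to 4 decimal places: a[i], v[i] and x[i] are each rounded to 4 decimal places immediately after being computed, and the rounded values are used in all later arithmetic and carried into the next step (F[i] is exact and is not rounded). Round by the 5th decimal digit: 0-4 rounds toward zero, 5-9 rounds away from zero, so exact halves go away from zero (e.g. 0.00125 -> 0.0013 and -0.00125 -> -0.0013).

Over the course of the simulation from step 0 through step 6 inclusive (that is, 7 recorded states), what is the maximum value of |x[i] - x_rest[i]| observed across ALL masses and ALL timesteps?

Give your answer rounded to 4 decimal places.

Answer: 2.8515

Derivation:
Step 0: x=[5.0000 11.0000] v=[0.0000 -1.0000]
Step 1: x=[5.0000 10.5000] v=[0.0000 -1.0000]
Step 2: x=[4.8750 10.1250] v=[-0.2500 -0.7500]
Step 3: x=[4.5625 9.9375] v=[-0.6250 -0.3750]
Step 4: x=[4.0938 9.9063] v=[-0.9375 -0.0625]
Step 5: x=[3.5782 9.9220] v=[-1.0313 0.0313]
Step 6: x=[3.1485 9.8517] v=[-0.8594 -0.1406]
Max displacement = 2.8515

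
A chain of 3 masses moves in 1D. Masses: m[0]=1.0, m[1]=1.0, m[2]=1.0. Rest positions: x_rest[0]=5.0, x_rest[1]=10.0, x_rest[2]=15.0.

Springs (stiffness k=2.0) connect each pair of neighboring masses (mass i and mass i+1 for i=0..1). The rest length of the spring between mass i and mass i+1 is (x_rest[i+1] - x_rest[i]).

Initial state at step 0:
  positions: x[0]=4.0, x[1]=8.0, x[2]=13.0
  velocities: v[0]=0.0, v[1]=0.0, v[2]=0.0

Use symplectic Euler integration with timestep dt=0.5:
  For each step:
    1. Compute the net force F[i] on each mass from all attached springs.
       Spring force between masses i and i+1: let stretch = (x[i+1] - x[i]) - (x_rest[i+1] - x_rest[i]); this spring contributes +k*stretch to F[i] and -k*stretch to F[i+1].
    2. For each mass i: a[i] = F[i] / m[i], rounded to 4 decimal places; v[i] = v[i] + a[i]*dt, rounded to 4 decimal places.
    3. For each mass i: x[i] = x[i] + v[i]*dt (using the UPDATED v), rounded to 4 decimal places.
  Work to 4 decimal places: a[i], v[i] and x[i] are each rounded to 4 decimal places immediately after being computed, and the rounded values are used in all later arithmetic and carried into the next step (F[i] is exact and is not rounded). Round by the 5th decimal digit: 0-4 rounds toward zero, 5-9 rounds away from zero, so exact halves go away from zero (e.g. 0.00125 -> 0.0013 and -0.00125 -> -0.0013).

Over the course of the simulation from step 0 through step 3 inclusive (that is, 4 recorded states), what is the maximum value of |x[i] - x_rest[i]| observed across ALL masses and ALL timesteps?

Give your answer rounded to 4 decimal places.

Answer: 2.1250

Derivation:
Step 0: x=[4.0000 8.0000 13.0000] v=[0.0000 0.0000 0.0000]
Step 1: x=[3.5000 8.5000 13.0000] v=[-1.0000 1.0000 0.0000]
Step 2: x=[3.0000 8.7500 13.2500] v=[-1.0000 0.5000 0.5000]
Step 3: x=[2.8750 8.3750 13.7500] v=[-0.2500 -0.7500 1.0000]
Max displacement = 2.1250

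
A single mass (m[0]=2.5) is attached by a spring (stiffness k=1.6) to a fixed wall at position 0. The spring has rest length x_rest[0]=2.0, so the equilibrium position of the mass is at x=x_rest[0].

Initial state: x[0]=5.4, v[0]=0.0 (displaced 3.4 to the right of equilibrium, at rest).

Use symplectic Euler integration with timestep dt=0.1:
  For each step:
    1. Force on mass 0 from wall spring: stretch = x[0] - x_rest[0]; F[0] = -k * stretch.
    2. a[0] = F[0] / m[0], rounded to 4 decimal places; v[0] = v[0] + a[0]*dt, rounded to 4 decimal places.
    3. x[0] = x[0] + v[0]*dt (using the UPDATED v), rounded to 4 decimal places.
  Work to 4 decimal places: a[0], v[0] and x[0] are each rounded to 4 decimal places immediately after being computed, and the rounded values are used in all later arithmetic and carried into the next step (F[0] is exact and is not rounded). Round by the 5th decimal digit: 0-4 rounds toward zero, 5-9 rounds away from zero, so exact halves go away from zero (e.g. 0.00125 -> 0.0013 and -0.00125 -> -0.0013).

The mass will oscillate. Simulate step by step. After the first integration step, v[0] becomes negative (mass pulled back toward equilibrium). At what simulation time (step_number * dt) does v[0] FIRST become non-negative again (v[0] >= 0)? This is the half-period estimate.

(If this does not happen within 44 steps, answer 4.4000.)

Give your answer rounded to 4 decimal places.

Step 0: x=[5.4000] v=[0.0000]
Step 1: x=[5.3782] v=[-0.2176]
Step 2: x=[5.3348] v=[-0.4338]
Step 3: x=[5.2701] v=[-0.6472]
Step 4: x=[5.1845] v=[-0.8565]
Step 5: x=[5.0785] v=[-1.0603]
Step 6: x=[4.9528] v=[-1.2573]
Step 7: x=[4.8082] v=[-1.4463]
Step 8: x=[4.6456] v=[-1.6260]
Step 9: x=[4.4661] v=[-1.7953]
Step 10: x=[4.2708] v=[-1.9531]
Step 11: x=[4.0610] v=[-2.0984]
Step 12: x=[3.8380] v=[-2.2303]
Step 13: x=[3.6032] v=[-2.3479]
Step 14: x=[3.3582] v=[-2.4505]
Step 15: x=[3.1045] v=[-2.5374]
Step 16: x=[2.8437] v=[-2.6081]
Step 17: x=[2.5775] v=[-2.6621]
Step 18: x=[2.3076] v=[-2.6991]
Step 19: x=[2.0357] v=[-2.7188]
Step 20: x=[1.7636] v=[-2.7211]
Step 21: x=[1.4930] v=[-2.7060]
Step 22: x=[1.2256] v=[-2.6736]
Step 23: x=[0.9632] v=[-2.6240]
Step 24: x=[0.7074] v=[-2.5576]
Step 25: x=[0.4599] v=[-2.4749]
Step 26: x=[0.2223] v=[-2.3763]
Step 27: x=[-0.0040] v=[-2.2625]
Step 28: x=[-0.2174] v=[-2.1342]
Step 29: x=[-0.4166] v=[-1.9923]
Step 30: x=[-0.6004] v=[-1.8376]
Step 31: x=[-0.7675] v=[-1.6712]
Step 32: x=[-0.9169] v=[-1.4941]
Step 33: x=[-1.0476] v=[-1.3074]
Step 34: x=[-1.1588] v=[-1.1124]
Step 35: x=[-1.2498] v=[-0.9102]
Step 36: x=[-1.3200] v=[-0.7022]
Step 37: x=[-1.3690] v=[-0.4897]
Step 38: x=[-1.3964] v=[-0.2741]
Step 39: x=[-1.4021] v=[-0.0567]
Step 40: x=[-1.3860] v=[0.1610]
First v>=0 after going negative at step 40, time=4.0000

Answer: 4.0000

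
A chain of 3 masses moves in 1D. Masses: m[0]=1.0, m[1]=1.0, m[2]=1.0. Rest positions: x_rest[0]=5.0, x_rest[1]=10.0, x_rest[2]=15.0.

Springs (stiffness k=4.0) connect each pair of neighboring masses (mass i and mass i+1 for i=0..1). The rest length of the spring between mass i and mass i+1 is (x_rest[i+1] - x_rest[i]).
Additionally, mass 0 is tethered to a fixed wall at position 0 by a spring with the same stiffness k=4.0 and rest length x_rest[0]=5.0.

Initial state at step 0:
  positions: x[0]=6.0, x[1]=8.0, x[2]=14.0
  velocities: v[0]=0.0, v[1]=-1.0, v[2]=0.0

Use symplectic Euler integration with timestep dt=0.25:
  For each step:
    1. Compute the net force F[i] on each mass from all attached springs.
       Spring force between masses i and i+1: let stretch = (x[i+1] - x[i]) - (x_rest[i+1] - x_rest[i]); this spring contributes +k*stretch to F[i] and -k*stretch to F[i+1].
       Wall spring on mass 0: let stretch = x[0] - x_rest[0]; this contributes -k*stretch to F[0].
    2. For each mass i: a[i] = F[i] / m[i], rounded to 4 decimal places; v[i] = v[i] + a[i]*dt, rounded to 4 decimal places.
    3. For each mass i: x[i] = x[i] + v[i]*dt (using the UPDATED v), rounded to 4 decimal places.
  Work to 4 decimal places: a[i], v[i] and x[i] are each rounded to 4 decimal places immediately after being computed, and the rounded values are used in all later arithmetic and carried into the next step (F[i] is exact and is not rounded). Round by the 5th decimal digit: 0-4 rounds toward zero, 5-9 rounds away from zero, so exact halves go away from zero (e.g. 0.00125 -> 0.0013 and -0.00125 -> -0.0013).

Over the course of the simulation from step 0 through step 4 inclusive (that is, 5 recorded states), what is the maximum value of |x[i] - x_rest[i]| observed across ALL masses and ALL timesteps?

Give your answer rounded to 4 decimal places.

Step 0: x=[6.0000 8.0000 14.0000] v=[0.0000 -1.0000 0.0000]
Step 1: x=[5.0000 8.7500 13.7500] v=[-4.0000 3.0000 -1.0000]
Step 2: x=[3.6875 9.8125 13.5000] v=[-5.2500 4.2500 -1.0000]
Step 3: x=[2.9844 10.2656 13.5781] v=[-2.8125 1.8125 0.3125]
Step 4: x=[3.3555 9.7266 14.0781] v=[1.4843 -2.1562 2.0000]
Max displacement = 2.0156

Answer: 2.0156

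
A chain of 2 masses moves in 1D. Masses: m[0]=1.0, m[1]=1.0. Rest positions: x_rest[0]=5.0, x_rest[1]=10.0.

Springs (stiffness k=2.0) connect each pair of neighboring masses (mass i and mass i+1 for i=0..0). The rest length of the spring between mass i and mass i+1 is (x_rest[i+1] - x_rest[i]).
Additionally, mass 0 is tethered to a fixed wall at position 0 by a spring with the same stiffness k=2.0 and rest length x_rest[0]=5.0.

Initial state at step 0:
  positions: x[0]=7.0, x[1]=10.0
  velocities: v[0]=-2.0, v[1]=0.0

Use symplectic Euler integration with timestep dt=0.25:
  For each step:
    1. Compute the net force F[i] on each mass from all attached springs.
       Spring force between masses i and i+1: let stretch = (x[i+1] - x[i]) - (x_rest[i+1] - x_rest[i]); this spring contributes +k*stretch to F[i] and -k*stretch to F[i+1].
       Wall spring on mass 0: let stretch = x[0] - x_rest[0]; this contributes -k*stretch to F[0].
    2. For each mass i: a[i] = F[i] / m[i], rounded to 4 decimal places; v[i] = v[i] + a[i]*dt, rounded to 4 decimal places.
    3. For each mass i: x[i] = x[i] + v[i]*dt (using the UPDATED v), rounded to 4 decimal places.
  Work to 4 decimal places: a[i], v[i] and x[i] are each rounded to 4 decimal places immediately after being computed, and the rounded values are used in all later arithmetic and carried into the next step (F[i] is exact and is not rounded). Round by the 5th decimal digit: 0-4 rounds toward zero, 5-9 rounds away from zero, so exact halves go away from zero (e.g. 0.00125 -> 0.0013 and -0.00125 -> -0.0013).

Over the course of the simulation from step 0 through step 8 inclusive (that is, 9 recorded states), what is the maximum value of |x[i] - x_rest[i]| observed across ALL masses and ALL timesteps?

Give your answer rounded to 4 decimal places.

Answer: 2.0320

Derivation:
Step 0: x=[7.0000 10.0000] v=[-2.0000 0.0000]
Step 1: x=[6.0000 10.2500] v=[-4.0000 1.0000]
Step 2: x=[4.7813 10.5938] v=[-4.8750 1.3750]
Step 3: x=[3.6915 10.8360] v=[-4.3594 0.9688]
Step 4: x=[3.0333 10.8101] v=[-2.6329 -0.1035]
Step 5: x=[2.9680 10.4371] v=[-0.2612 -1.4919]
Step 6: x=[3.4654 9.7555] v=[1.9894 -2.7265]
Step 7: x=[4.3159 8.9126] v=[3.4018 -3.3716]
Step 8: x=[5.2015 8.1201] v=[3.5422 -3.1700]
Max displacement = 2.0320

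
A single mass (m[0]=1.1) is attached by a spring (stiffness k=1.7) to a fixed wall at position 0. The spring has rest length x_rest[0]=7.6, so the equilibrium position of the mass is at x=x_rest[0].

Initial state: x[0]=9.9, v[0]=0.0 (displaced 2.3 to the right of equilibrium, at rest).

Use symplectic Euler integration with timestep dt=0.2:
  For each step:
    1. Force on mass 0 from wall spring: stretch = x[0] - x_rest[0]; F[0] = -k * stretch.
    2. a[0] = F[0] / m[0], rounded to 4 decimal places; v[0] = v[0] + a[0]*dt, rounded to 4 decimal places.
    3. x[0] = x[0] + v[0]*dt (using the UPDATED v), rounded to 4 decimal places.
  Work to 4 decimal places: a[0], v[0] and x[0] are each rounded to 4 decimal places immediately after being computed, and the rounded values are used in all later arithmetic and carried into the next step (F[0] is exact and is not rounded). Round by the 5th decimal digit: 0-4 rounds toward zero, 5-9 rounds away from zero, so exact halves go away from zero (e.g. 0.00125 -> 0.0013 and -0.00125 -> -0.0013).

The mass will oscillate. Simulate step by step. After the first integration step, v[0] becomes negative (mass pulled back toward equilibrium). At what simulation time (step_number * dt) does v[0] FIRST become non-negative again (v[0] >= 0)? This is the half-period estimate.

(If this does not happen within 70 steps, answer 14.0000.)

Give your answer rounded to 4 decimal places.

Step 0: x=[9.9000] v=[0.0000]
Step 1: x=[9.7578] v=[-0.7109]
Step 2: x=[9.4822] v=[-1.3779]
Step 3: x=[9.0903] v=[-1.9597]
Step 4: x=[8.6062] v=[-2.4203]
Step 5: x=[8.0599] v=[-2.7313]
Step 6: x=[7.4852] v=[-2.8735]
Step 7: x=[6.9176] v=[-2.8380]
Step 8: x=[6.3922] v=[-2.6271]
Step 9: x=[5.9414] v=[-2.2538]
Step 10: x=[5.5932] v=[-1.7411]
Step 11: x=[5.3690] v=[-1.1208]
Step 12: x=[5.2828] v=[-0.4312]
Step 13: x=[5.3398] v=[0.2850]
First v>=0 after going negative at step 13, time=2.6000

Answer: 2.6000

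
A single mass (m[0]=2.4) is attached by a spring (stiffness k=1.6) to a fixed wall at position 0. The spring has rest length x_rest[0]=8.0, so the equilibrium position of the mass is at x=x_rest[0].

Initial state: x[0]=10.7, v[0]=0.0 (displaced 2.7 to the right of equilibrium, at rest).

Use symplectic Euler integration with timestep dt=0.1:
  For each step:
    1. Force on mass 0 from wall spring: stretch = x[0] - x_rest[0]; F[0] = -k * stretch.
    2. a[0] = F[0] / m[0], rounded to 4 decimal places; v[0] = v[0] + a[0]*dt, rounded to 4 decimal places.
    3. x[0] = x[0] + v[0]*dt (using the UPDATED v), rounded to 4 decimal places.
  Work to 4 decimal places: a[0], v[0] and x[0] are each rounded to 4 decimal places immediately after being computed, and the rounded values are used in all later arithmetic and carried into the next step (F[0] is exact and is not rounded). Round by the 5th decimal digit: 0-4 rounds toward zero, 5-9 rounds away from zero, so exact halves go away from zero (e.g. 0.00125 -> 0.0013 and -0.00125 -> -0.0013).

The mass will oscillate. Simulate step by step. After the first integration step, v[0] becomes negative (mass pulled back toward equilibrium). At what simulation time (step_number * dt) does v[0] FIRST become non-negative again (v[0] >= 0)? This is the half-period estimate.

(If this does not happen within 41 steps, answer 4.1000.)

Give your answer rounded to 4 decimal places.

Answer: 3.9000

Derivation:
Step 0: x=[10.7000] v=[0.0000]
Step 1: x=[10.6820] v=[-0.1800]
Step 2: x=[10.6461] v=[-0.3588]
Step 3: x=[10.5926] v=[-0.5352]
Step 4: x=[10.5218] v=[-0.7080]
Step 5: x=[10.4342] v=[-0.8761]
Step 6: x=[10.3304] v=[-1.0384]
Step 7: x=[10.2110] v=[-1.1938]
Step 8: x=[10.0769] v=[-1.3412]
Step 9: x=[9.9289] v=[-1.4797]
Step 10: x=[9.7681] v=[-1.6083]
Step 11: x=[9.5955] v=[-1.7262]
Step 12: x=[9.4122] v=[-1.8326]
Step 13: x=[9.2195] v=[-1.9268]
Step 14: x=[9.0187] v=[-2.0081]
Step 15: x=[8.8111] v=[-2.0760]
Step 16: x=[8.5981] v=[-2.1301]
Step 17: x=[8.3811] v=[-2.1700]
Step 18: x=[8.1616] v=[-2.1954]
Step 19: x=[7.9410] v=[-2.2062]
Step 20: x=[7.7208] v=[-2.2023]
Step 21: x=[7.5024] v=[-2.1837]
Step 22: x=[7.2874] v=[-2.1505]
Step 23: x=[7.0771] v=[-2.1030]
Step 24: x=[6.8730] v=[-2.0415]
Step 25: x=[6.6764] v=[-1.9664]
Step 26: x=[6.4886] v=[-1.8782]
Step 27: x=[6.3109] v=[-1.7774]
Step 28: x=[6.1444] v=[-1.6648]
Step 29: x=[5.9903] v=[-1.5411]
Step 30: x=[5.8496] v=[-1.4071]
Step 31: x=[5.7232] v=[-1.2637]
Step 32: x=[5.6120] v=[-1.1119]
Step 33: x=[5.5167] v=[-0.9527]
Step 34: x=[5.4380] v=[-0.7872]
Step 35: x=[5.3764] v=[-0.6164]
Step 36: x=[5.3323] v=[-0.4415]
Step 37: x=[5.3059] v=[-0.2637]
Step 38: x=[5.2975] v=[-0.0841]
Step 39: x=[5.3071] v=[0.0961]
First v>=0 after going negative at step 39, time=3.9000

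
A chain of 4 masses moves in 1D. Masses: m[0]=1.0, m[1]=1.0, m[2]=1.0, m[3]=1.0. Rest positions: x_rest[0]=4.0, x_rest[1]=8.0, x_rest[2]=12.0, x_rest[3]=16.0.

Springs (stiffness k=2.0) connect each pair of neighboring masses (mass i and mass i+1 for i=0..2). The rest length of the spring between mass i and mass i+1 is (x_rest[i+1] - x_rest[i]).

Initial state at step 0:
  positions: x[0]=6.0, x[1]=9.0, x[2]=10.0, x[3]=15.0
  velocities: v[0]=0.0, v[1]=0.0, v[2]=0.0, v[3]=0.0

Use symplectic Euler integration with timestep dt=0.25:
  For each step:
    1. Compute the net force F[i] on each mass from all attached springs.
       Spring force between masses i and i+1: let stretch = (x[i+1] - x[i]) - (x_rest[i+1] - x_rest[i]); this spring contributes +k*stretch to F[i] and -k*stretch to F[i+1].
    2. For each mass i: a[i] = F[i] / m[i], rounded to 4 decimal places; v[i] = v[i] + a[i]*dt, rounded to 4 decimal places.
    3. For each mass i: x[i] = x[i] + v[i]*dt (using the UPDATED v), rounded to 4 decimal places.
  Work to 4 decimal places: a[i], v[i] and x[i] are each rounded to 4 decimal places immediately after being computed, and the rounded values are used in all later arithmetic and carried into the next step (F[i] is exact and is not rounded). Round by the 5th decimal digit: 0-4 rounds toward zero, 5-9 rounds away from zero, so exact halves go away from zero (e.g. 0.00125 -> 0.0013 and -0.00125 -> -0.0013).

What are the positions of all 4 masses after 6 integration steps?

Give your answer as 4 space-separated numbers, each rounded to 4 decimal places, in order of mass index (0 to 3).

Step 0: x=[6.0000 9.0000 10.0000 15.0000] v=[0.0000 0.0000 0.0000 0.0000]
Step 1: x=[5.8750 8.7500 10.5000 14.8750] v=[-0.5000 -1.0000 2.0000 -0.5000]
Step 2: x=[5.6094 8.3594 11.3281 14.7031] v=[-1.0625 -1.5625 3.3125 -0.6875]
Step 3: x=[5.1875 7.9961 12.2070 14.6094] v=[-1.6875 -1.4532 3.5157 -0.3750]
Step 4: x=[4.6167 7.8081 12.8599 14.7154] v=[-2.2832 -0.7521 2.6115 0.4238]
Step 5: x=[3.9448 7.8526 13.1133 15.0894] v=[-2.6875 0.1781 1.0134 1.4961]
Step 6: x=[3.2614 8.0663 12.9561 15.7164] v=[-2.7336 0.8546 -0.6289 2.5081]

Answer: 3.2614 8.0663 12.9561 15.7164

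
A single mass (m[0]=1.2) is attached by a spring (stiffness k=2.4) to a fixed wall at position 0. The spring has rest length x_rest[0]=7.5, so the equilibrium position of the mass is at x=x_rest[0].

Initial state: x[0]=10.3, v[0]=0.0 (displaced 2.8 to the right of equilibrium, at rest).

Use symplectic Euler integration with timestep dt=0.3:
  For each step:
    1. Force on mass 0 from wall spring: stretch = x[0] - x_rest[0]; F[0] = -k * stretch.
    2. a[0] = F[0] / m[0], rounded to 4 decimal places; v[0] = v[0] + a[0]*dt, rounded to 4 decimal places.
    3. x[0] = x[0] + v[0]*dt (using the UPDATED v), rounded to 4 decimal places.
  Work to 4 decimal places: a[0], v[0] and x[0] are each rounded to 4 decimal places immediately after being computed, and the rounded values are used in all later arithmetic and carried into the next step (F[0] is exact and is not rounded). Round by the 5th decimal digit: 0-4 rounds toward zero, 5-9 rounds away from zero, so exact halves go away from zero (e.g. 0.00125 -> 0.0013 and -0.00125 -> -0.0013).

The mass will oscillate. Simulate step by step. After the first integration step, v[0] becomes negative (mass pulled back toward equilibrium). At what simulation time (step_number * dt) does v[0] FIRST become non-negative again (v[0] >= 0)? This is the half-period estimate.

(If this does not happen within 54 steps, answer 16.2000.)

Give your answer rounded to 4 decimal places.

Answer: 2.4000

Derivation:
Step 0: x=[10.3000] v=[0.0000]
Step 1: x=[9.7960] v=[-1.6800]
Step 2: x=[8.8787] v=[-3.0576]
Step 3: x=[7.7133] v=[-3.8848]
Step 4: x=[6.5095] v=[-4.0128]
Step 5: x=[5.4840] v=[-3.4185]
Step 6: x=[4.8213] v=[-2.2089]
Step 7: x=[4.6408] v=[-0.6017]
Step 8: x=[4.9749] v=[1.1138]
First v>=0 after going negative at step 8, time=2.4000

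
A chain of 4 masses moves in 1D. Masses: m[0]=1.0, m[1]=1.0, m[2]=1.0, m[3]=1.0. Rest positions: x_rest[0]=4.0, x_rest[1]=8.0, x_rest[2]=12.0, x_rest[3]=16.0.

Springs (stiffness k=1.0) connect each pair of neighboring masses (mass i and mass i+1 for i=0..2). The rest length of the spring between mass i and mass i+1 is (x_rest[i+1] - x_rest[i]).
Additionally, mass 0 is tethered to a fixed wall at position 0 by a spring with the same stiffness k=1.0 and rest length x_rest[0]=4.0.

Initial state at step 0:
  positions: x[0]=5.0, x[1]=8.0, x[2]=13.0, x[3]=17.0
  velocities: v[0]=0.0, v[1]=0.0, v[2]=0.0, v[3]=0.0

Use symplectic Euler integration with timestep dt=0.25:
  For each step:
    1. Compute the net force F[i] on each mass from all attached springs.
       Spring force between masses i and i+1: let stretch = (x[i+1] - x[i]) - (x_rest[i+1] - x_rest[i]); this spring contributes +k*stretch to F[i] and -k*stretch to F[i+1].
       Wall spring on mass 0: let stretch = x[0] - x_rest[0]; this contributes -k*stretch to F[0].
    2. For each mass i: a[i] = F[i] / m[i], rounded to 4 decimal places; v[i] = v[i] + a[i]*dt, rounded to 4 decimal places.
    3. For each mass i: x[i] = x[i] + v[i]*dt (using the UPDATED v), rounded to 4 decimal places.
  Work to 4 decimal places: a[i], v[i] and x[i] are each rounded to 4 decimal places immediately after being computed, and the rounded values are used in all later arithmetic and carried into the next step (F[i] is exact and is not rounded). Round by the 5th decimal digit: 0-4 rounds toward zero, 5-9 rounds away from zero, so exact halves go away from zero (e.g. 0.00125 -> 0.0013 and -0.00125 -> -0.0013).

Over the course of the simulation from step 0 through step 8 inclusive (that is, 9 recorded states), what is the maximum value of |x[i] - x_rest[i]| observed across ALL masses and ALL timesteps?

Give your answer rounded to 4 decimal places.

Answer: 1.1491

Derivation:
Step 0: x=[5.0000 8.0000 13.0000 17.0000] v=[0.0000 0.0000 0.0000 0.0000]
Step 1: x=[4.8750 8.1250 12.9375 17.0000] v=[-0.5000 0.5000 -0.2500 0.0000]
Step 2: x=[4.6484 8.3477 12.8281 16.9961] v=[-0.9063 0.8906 -0.4375 -0.0156]
Step 3: x=[4.3625 8.6192 12.6992 16.9817] v=[-1.1436 1.0859 -0.5156 -0.0576]
Step 4: x=[4.0700 8.8796 12.5830 16.9497] v=[-1.1701 1.0417 -0.4650 -0.1282]
Step 5: x=[3.8237 9.0709 12.5082 16.8947] v=[-0.9852 0.7652 -0.2992 -0.2199]
Step 6: x=[3.6664 9.1491 12.4927 16.8156] v=[-0.6293 0.3127 -0.0619 -0.3165]
Step 7: x=[3.6226 9.0936 12.5384 16.7163] v=[-0.1752 -0.2221 0.1829 -0.3972]
Step 8: x=[3.6943 8.9114 12.6300 16.6059] v=[0.2869 -0.7287 0.3662 -0.4417]
Max displacement = 1.1491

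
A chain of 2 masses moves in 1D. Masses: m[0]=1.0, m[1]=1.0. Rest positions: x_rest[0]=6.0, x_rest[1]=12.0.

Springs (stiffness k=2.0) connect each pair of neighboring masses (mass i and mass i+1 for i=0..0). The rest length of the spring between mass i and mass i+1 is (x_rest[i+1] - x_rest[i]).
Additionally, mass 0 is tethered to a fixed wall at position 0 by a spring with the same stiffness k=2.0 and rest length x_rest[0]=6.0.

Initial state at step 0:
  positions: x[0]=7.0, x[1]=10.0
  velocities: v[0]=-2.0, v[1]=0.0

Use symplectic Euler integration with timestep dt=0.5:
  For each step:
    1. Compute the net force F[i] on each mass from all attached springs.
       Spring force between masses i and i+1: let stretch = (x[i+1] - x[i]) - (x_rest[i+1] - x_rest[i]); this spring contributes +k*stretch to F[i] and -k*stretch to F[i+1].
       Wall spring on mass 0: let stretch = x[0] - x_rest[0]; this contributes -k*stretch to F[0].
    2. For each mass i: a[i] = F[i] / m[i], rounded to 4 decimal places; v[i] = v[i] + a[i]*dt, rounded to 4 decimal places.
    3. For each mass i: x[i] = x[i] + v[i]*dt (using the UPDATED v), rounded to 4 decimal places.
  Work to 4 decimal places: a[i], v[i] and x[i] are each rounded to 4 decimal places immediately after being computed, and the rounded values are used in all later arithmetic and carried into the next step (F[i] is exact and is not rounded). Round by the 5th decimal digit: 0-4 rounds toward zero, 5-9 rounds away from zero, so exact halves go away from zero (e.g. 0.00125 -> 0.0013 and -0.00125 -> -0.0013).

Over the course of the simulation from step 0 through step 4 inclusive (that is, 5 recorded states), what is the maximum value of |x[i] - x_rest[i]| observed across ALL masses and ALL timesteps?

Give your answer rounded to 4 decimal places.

Answer: 3.2500

Derivation:
Step 0: x=[7.0000 10.0000] v=[-2.0000 0.0000]
Step 1: x=[4.0000 11.5000] v=[-6.0000 3.0000]
Step 2: x=[2.7500 12.2500] v=[-2.5000 1.5000]
Step 3: x=[4.8750 11.2500] v=[4.2500 -2.0000]
Step 4: x=[7.7500 10.0625] v=[5.7500 -2.3750]
Max displacement = 3.2500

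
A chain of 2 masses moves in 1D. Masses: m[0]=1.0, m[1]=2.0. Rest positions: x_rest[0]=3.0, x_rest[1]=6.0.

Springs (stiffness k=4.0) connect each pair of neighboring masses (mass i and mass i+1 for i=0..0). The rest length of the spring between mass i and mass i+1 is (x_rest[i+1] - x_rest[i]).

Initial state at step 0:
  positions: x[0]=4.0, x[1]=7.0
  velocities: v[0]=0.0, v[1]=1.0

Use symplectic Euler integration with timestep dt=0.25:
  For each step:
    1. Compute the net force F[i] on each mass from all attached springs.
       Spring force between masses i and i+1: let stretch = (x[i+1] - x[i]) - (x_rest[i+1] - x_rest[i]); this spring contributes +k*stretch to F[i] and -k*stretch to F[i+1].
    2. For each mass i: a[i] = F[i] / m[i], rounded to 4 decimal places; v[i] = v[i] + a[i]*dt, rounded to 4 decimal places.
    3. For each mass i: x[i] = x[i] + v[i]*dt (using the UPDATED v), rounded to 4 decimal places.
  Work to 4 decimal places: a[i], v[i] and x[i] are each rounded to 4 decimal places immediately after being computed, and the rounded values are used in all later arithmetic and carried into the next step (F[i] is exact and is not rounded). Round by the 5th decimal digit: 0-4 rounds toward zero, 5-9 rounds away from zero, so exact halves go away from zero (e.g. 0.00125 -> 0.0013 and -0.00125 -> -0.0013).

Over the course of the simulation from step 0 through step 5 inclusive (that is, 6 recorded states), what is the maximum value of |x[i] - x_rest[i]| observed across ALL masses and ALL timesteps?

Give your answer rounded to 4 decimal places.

Step 0: x=[4.0000 7.0000] v=[0.0000 1.0000]
Step 1: x=[4.0000 7.2500] v=[0.0000 1.0000]
Step 2: x=[4.0625 7.4688] v=[0.2500 0.8750]
Step 3: x=[4.2266 7.6368] v=[0.6563 0.6719]
Step 4: x=[4.4932 7.7535] v=[1.0665 0.4668]
Step 5: x=[4.8249 7.8377] v=[1.3268 0.3367]
Max displacement = 1.8377

Answer: 1.8377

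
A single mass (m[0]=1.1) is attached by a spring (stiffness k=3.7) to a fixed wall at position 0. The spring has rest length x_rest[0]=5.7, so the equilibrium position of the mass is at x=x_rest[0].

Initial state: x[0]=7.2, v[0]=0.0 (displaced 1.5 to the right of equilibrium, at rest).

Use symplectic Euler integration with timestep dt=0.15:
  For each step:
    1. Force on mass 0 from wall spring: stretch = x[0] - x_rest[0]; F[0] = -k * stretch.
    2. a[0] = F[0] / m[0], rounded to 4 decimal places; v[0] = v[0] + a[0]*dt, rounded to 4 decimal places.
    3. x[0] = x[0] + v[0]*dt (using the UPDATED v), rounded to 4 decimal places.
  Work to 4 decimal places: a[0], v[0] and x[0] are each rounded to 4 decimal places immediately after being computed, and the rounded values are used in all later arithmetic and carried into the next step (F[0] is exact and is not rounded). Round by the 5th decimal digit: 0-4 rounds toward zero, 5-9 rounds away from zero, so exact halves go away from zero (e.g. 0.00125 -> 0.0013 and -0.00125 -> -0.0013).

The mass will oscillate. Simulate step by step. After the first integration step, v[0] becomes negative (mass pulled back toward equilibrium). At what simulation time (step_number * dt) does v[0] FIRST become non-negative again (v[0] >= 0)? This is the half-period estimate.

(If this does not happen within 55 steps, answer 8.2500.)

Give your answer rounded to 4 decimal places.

Step 0: x=[7.2000] v=[0.0000]
Step 1: x=[7.0865] v=[-0.7568]
Step 2: x=[6.8680] v=[-1.4564]
Step 3: x=[6.5611] v=[-2.0457]
Step 4: x=[6.1891] v=[-2.4802]
Step 5: x=[5.7801] v=[-2.7270]
Step 6: x=[5.3650] v=[-2.7674]
Step 7: x=[4.9752] v=[-2.5984]
Step 8: x=[4.6403] v=[-2.2327]
Step 9: x=[4.3856] v=[-1.6980]
Step 10: x=[4.2304] v=[-1.0348]
Step 11: x=[4.1864] v=[-0.2933]
Step 12: x=[4.2570] v=[0.4704]
First v>=0 after going negative at step 12, time=1.8000

Answer: 1.8000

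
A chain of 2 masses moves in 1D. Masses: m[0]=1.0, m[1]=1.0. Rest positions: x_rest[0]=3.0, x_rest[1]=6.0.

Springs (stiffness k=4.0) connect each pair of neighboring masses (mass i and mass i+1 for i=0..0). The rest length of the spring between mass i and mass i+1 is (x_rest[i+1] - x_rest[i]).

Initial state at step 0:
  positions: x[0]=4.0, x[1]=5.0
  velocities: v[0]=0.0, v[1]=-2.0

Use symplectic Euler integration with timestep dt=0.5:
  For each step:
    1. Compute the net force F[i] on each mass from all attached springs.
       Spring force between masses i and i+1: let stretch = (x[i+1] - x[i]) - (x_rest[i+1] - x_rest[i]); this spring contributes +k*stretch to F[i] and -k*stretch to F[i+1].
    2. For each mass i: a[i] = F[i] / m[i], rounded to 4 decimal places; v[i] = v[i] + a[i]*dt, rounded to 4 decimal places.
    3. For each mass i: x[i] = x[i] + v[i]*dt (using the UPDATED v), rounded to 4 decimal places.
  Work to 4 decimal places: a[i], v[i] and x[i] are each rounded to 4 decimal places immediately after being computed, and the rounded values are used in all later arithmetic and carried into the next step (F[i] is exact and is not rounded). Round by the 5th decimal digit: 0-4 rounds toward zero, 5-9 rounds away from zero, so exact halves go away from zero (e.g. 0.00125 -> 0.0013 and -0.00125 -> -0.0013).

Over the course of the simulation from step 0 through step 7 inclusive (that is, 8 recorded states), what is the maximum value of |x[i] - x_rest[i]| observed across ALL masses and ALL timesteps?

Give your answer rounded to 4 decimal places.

Step 0: x=[4.0000 5.0000] v=[0.0000 -2.0000]
Step 1: x=[2.0000 6.0000] v=[-4.0000 2.0000]
Step 2: x=[1.0000 6.0000] v=[-2.0000 0.0000]
Step 3: x=[2.0000 4.0000] v=[2.0000 -4.0000]
Step 4: x=[2.0000 3.0000] v=[0.0000 -2.0000]
Step 5: x=[0.0000 4.0000] v=[-4.0000 2.0000]
Step 6: x=[-1.0000 4.0000] v=[-2.0000 0.0000]
Step 7: x=[0.0000 2.0000] v=[2.0000 -4.0000]
Max displacement = 4.0000

Answer: 4.0000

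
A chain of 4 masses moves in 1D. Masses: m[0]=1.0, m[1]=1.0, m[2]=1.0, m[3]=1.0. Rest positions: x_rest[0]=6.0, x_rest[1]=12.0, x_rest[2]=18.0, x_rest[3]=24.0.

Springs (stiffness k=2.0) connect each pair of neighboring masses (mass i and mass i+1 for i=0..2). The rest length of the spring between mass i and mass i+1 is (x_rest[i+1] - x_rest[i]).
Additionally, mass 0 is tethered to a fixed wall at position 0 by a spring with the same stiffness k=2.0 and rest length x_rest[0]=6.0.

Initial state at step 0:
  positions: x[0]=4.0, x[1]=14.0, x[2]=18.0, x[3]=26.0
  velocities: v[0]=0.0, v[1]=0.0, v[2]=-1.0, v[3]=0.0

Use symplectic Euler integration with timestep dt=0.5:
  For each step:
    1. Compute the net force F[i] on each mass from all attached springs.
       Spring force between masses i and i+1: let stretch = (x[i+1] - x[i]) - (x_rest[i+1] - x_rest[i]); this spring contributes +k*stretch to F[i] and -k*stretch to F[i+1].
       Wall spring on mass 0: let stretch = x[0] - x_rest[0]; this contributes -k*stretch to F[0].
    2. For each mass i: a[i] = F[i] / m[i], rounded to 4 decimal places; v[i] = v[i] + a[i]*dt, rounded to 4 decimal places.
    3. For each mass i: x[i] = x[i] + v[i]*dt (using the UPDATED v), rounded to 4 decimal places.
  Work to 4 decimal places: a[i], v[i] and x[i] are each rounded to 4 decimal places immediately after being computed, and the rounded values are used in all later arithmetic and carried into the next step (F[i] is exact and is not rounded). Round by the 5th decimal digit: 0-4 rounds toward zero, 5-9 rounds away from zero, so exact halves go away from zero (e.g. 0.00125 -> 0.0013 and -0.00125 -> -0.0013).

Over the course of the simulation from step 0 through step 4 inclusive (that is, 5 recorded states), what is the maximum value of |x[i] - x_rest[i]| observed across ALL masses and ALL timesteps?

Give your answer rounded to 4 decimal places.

Answer: 2.9375

Derivation:
Step 0: x=[4.0000 14.0000 18.0000 26.0000] v=[0.0000 0.0000 -1.0000 0.0000]
Step 1: x=[7.0000 11.0000 19.5000 25.0000] v=[6.0000 -6.0000 3.0000 -2.0000]
Step 2: x=[8.5000 10.2500 19.5000 24.2500] v=[3.0000 -1.5000 0.0000 -1.5000]
Step 3: x=[6.6250 13.2500 17.2500 24.1250] v=[-3.7500 6.0000 -4.5000 -0.2500]
Step 4: x=[4.7500 14.9375 16.4375 23.5625] v=[-3.7500 3.3750 -1.6250 -1.1250]
Max displacement = 2.9375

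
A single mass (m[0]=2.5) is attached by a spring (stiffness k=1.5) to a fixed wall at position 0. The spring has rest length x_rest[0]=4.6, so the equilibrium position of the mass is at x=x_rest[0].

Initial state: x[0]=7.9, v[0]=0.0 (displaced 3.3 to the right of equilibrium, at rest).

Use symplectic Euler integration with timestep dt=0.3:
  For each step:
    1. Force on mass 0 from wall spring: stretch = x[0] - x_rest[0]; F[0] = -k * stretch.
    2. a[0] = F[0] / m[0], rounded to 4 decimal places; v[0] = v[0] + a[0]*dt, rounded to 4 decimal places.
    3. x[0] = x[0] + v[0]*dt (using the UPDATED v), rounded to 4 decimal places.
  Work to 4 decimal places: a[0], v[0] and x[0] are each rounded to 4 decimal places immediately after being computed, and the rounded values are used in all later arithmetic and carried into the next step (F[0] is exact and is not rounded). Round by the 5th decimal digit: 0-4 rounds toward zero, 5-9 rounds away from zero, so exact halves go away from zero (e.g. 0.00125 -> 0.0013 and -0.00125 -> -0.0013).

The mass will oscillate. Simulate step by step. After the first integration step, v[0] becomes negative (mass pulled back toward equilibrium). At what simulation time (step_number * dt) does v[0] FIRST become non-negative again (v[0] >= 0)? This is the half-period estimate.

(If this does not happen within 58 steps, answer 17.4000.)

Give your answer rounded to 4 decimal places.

Step 0: x=[7.9000] v=[0.0000]
Step 1: x=[7.7218] v=[-0.5940]
Step 2: x=[7.3750] v=[-1.1559]
Step 3: x=[6.8784] v=[-1.6554]
Step 4: x=[6.2588] v=[-2.0655]
Step 5: x=[5.5496] v=[-2.3641]
Step 6: x=[4.7891] v=[-2.5350]
Step 7: x=[4.0184] v=[-2.5691]
Step 8: x=[3.2791] v=[-2.4644]
Step 9: x=[2.6111] v=[-2.2267]
Step 10: x=[2.0505] v=[-1.8687]
Step 11: x=[1.6276] v=[-1.4098]
Step 12: x=[1.3652] v=[-0.8748]
Step 13: x=[1.2775] v=[-0.2925]
Step 14: x=[1.3692] v=[0.3056]
First v>=0 after going negative at step 14, time=4.2000

Answer: 4.2000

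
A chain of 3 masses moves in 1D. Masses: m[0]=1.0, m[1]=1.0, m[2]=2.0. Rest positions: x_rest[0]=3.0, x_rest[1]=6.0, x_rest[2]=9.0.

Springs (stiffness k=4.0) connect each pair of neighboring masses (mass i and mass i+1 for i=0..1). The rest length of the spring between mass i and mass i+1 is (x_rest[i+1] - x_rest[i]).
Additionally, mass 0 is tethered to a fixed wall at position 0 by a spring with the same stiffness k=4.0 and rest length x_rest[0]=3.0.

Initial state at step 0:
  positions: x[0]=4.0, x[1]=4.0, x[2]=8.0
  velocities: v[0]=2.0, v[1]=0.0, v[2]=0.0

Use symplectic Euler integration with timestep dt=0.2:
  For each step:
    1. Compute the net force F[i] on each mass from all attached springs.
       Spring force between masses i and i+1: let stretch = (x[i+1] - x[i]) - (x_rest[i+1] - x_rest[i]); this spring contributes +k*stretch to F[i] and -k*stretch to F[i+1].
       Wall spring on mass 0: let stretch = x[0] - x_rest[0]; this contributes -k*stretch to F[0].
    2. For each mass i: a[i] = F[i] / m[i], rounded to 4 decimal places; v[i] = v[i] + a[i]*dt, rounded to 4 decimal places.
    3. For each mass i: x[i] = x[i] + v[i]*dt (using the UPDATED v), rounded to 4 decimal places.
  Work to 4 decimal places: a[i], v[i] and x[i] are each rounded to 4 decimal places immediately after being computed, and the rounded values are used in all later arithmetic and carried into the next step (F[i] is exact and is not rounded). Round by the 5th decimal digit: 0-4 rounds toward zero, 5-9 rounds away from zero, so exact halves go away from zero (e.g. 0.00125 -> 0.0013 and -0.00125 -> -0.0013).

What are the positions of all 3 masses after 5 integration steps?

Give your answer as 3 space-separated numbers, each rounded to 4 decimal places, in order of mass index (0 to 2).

Step 0: x=[4.0000 4.0000 8.0000] v=[2.0000 0.0000 0.0000]
Step 1: x=[3.7600 4.6400 7.9200] v=[-1.2000 3.2000 -0.4000]
Step 2: x=[3.0592 5.6640 7.8176] v=[-3.5040 5.1200 -0.5120]
Step 3: x=[2.2857 6.6158 7.7829] v=[-3.8675 4.7590 -0.1734]
Step 4: x=[1.8393 7.0615 7.8949] v=[-2.2320 2.2286 0.5598]
Step 5: x=[1.9342 6.8050 8.1802] v=[0.4743 -1.2824 1.4264]

Answer: 1.9342 6.8050 8.1802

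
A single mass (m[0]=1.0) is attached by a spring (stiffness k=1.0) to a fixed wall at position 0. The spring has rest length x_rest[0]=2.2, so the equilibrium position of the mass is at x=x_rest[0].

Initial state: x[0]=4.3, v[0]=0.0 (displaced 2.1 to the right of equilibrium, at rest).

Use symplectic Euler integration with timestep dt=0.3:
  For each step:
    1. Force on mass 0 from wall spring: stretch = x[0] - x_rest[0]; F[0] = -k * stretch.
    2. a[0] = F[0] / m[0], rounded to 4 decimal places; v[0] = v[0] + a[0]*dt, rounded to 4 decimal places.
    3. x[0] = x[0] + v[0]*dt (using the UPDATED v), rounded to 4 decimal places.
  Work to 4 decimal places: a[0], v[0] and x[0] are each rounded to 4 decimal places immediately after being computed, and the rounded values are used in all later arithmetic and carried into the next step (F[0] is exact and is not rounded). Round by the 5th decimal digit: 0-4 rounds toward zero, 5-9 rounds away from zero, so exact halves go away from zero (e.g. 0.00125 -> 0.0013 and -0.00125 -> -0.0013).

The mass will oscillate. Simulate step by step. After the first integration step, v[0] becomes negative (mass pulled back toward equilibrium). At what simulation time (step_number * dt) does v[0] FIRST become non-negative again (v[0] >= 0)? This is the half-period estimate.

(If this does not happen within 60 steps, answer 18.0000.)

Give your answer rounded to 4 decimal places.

Step 0: x=[4.3000] v=[0.0000]
Step 1: x=[4.1110] v=[-0.6300]
Step 2: x=[3.7500] v=[-1.2033]
Step 3: x=[3.2495] v=[-1.6683]
Step 4: x=[2.6545] v=[-1.9832]
Step 5: x=[2.0186] v=[-2.1196]
Step 6: x=[1.3990] v=[-2.0652]
Step 7: x=[0.8515] v=[-1.8249]
Step 8: x=[0.4254] v=[-1.4204]
Step 9: x=[0.1590] v=[-0.8880]
Step 10: x=[0.0763] v=[-0.2757]
Step 11: x=[0.1847] v=[0.3614]
First v>=0 after going negative at step 11, time=3.3000

Answer: 3.3000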